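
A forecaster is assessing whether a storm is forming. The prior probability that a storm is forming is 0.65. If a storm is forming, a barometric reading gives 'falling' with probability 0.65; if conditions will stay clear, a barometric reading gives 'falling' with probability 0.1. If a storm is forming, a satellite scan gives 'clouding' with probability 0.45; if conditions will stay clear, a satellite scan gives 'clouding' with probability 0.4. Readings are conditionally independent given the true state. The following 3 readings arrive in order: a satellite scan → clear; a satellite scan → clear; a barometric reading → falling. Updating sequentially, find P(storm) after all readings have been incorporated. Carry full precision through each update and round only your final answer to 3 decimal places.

0.910

After a satellite scan='clear': P(storm) = 0.55·0.6500 / (0.55·0.6500 + 0.6·0.3500) ≈ 0.6300
After a satellite scan='clear': P(storm) = 0.55·0.6300 / (0.55·0.6300 + 0.6·0.3700) ≈ 0.6095
After a barometric reading='falling': P(storm) = 0.65·0.6095 / (0.65·0.6095 + 0.1·0.3905) ≈ 0.9103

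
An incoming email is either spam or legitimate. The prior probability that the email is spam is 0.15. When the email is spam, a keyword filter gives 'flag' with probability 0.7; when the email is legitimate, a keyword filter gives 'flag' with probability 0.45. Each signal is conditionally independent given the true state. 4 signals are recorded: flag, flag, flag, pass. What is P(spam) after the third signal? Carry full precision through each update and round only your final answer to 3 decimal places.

0.399

Each posterior becomes the prior for the next update.
After 'flag': P(spam) = 0.7·0.1500 / (0.7·0.1500 + 0.45·0.8500) ≈ 0.2154
After 'flag': P(spam) = 0.7·0.2154 / (0.7·0.2154 + 0.45·0.7846) ≈ 0.2992
After 'flag': P(spam) = 0.7·0.2992 / (0.7·0.2992 + 0.45·0.7008) ≈ 0.3991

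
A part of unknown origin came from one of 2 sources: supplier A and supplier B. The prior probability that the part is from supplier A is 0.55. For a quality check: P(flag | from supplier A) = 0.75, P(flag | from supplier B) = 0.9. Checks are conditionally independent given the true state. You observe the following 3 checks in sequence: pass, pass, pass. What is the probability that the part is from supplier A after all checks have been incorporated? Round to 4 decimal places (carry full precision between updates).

0.9502

Each posterior becomes the prior for the next update.
After 'pass': P(supplier A) = 0.25·0.5500 / (0.25·0.5500 + 0.1·0.4500) ≈ 0.7534
After 'pass': P(supplier A) = 0.25·0.7534 / (0.25·0.7534 + 0.1·0.2466) ≈ 0.8842
After 'pass': P(supplier A) = 0.25·0.8842 / (0.25·0.8842 + 0.1·0.1158) ≈ 0.9502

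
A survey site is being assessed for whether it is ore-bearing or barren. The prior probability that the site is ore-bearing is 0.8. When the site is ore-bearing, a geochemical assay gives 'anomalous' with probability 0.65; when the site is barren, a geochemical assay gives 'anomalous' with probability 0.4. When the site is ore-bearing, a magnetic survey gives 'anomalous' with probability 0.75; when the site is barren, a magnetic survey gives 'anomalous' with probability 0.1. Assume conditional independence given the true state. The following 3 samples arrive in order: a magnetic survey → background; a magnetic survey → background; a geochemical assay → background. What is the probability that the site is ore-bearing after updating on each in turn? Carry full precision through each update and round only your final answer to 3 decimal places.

0.153

After a magnetic survey='background': P(ore) = 0.25·0.8000 / (0.25·0.8000 + 0.9·0.2000) ≈ 0.5263
After a magnetic survey='background': P(ore) = 0.25·0.5263 / (0.25·0.5263 + 0.9·0.4737) ≈ 0.2358
After a geochemical assay='background': P(ore) = 0.35·0.2358 / (0.35·0.2358 + 0.6·0.7642) ≈ 0.1526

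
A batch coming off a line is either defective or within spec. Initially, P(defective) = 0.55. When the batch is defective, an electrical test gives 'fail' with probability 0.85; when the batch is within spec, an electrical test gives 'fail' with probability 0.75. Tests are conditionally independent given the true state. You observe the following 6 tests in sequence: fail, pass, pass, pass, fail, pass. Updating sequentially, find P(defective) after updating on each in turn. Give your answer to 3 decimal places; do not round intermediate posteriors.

0.169

Apply Bayes' rule sequentially, carrying P(defective) forward.
After 'fail': P(defective) = 0.85·0.5500 / (0.85·0.5500 + 0.75·0.4500) ≈ 0.5807
After 'pass': P(defective) = 0.15·0.5807 / (0.15·0.5807 + 0.25·0.4193) ≈ 0.4539
After 'pass': P(defective) = 0.15·0.4539 / (0.15·0.4539 + 0.25·0.5461) ≈ 0.3327
After 'pass': P(defective) = 0.15·0.3327 / (0.15·0.3327 + 0.25·0.6673) ≈ 0.2303
After 'fail': P(defective) = 0.85·0.2303 / (0.85·0.2303 + 0.75·0.7697) ≈ 0.2532
After 'pass': P(defective) = 0.15·0.2532 / (0.15·0.2532 + 0.25·0.7468) ≈ 0.1691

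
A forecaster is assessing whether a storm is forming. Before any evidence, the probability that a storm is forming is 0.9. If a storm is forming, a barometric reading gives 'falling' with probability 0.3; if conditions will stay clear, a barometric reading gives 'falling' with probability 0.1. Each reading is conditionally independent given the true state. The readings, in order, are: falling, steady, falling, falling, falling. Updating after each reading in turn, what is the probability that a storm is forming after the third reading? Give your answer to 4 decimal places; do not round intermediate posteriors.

Apply Bayes' rule sequentially, carrying P(storm) forward.
After 'falling': P(storm) = 0.3·0.9000 / (0.3·0.9000 + 0.1·0.1000) ≈ 0.9643
After 'steady': P(storm) = 0.7·0.9643 / (0.7·0.9643 + 0.9·0.0357) ≈ 0.9545
After 'falling': P(storm) = 0.3·0.9545 / (0.3·0.9545 + 0.1·0.0455) ≈ 0.9844

0.9844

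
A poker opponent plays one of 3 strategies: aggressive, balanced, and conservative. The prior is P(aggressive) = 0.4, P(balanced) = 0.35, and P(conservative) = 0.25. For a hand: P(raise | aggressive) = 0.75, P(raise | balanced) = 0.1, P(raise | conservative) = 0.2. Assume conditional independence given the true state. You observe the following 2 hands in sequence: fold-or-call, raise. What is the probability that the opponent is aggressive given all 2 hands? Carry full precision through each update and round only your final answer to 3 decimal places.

0.512

After 'fold-or-call': normaliser = 0.25·0.4000 + 0.9·0.3500 + 0.8·0.2500; P(aggressive) ≈ 0.1626, P(balanced) ≈ 0.5122, P(conservative) ≈ 0.3252
After 'raise': normaliser = 0.75·0.1626 + 0.1·0.5122 + 0.2·0.3252; P(aggressive) ≈ 0.5119, P(balanced) ≈ 0.2150, P(conservative) ≈ 0.2730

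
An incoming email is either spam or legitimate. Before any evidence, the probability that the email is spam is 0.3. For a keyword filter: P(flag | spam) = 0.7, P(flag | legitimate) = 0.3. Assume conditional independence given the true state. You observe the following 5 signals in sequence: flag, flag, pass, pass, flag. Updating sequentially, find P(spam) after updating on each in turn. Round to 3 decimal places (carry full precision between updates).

0.500

After 'flag': P(spam) = 0.7·0.3000 / (0.7·0.3000 + 0.3·0.7000) ≈ 0.5000
After 'flag': P(spam) = 0.7·0.5000 / (0.7·0.5000 + 0.3·0.5000) ≈ 0.7000
After 'pass': P(spam) = 0.3·0.7000 / (0.3·0.7000 + 0.7·0.3000) ≈ 0.5000
After 'pass': P(spam) = 0.3·0.5000 / (0.3·0.5000 + 0.7·0.5000) ≈ 0.3000
After 'flag': P(spam) = 0.7·0.3000 / (0.7·0.3000 + 0.3·0.7000) ≈ 0.5000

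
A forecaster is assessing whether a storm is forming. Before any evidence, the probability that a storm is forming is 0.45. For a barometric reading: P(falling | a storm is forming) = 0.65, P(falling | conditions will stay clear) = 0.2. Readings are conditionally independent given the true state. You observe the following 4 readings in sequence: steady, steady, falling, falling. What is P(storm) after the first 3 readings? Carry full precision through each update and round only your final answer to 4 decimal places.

0.3373

After 'steady': P(storm) = 0.35·0.4500 / (0.35·0.4500 + 0.8·0.5500) ≈ 0.2636
After 'steady': P(storm) = 0.35·0.2636 / (0.35·0.2636 + 0.8·0.7364) ≈ 0.1354
After 'falling': P(storm) = 0.65·0.1354 / (0.65·0.1354 + 0.2·0.8646) ≈ 0.3373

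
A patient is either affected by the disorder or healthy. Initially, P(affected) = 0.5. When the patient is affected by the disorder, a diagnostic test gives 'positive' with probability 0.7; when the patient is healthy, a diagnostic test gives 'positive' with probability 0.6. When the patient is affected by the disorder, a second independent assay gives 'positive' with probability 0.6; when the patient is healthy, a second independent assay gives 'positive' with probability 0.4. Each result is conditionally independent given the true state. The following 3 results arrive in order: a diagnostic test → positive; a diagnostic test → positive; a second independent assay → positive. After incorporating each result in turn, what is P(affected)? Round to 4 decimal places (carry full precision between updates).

After a diagnostic test='positive': P(affected) = 0.7·0.5000 / (0.7·0.5000 + 0.6·0.5000) ≈ 0.5385
After a diagnostic test='positive': P(affected) = 0.7·0.5385 / (0.7·0.5385 + 0.6·0.4615) ≈ 0.5765
After a second independent assay='positive': P(affected) = 0.6·0.5765 / (0.6·0.5765 + 0.4·0.4235) ≈ 0.6712

0.6712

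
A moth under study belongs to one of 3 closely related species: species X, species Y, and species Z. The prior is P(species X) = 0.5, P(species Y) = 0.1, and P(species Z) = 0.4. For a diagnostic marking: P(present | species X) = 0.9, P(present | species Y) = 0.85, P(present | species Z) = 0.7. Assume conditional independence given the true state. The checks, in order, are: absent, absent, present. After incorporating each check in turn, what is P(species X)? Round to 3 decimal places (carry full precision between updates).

0.142

After 'absent': normaliser = 0.1·0.5000 + 0.15·0.1000 + 0.3·0.4000; P(species X) ≈ 0.2703, P(species Y) ≈ 0.0811, P(species Z) ≈ 0.6486
After 'absent': normaliser = 0.1·0.2703 + 0.15·0.0811 + 0.3·0.6486; P(species X) ≈ 0.1156, P(species Y) ≈ 0.0520, P(species Z) ≈ 0.8324
After 'present': normaliser = 0.9·0.1156 + 0.85·0.0520 + 0.7·0.8324; P(species X) ≈ 0.1423, P(species Y) ≈ 0.0605, P(species Z) ≈ 0.7972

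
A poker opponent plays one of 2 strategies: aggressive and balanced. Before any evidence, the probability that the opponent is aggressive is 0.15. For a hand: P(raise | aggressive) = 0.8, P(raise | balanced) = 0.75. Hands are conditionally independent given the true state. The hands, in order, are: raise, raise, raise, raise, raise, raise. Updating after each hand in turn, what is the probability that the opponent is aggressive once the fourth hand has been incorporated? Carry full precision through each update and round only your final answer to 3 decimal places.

0.186

After 'raise': P(aggressive) = 0.8·0.1500 / (0.8·0.1500 + 0.75·0.8500) ≈ 0.1584
After 'raise': P(aggressive) = 0.8·0.1584 / (0.8·0.1584 + 0.75·0.8416) ≈ 0.1672
After 'raise': P(aggressive) = 0.8·0.1672 / (0.8·0.1672 + 0.75·0.8328) ≈ 0.1764
After 'raise': P(aggressive) = 0.8·0.1764 / (0.8·0.1764 + 0.75·0.8236) ≈ 0.1860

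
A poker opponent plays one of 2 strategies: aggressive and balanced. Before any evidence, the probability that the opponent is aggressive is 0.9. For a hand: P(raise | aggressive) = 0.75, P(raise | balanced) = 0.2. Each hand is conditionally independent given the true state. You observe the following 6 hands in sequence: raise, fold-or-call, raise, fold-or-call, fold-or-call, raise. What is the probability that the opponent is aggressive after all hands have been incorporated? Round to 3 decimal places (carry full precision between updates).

0.935

After 'raise': P(aggressive) = 0.75·0.9000 / (0.75·0.9000 + 0.2·0.1000) ≈ 0.9712
After 'fold-or-call': P(aggressive) = 0.25·0.9712 / (0.25·0.9712 + 0.8·0.0288) ≈ 0.9134
After 'raise': P(aggressive) = 0.75·0.9134 / (0.75·0.9134 + 0.2·0.0866) ≈ 0.9753
After 'fold-or-call': P(aggressive) = 0.25·0.9753 / (0.25·0.9753 + 0.8·0.0247) ≈ 0.9251
After 'fold-or-call': P(aggressive) = 0.25·0.9251 / (0.25·0.9251 + 0.8·0.0749) ≈ 0.7943
After 'raise': P(aggressive) = 0.75·0.7943 / (0.75·0.7943 + 0.2·0.2057) ≈ 0.9354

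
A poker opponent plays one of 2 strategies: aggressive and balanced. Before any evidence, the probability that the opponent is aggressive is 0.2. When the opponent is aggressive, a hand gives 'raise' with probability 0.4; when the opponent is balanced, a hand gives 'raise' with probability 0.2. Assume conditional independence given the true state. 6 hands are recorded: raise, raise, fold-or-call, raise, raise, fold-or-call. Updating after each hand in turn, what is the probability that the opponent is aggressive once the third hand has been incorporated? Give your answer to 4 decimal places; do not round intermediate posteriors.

0.4286

After 'raise': P(aggressive) = 0.4·0.2000 / (0.4·0.2000 + 0.2·0.8000) ≈ 0.3333
After 'raise': P(aggressive) = 0.4·0.3333 / (0.4·0.3333 + 0.2·0.6667) ≈ 0.5000
After 'fold-or-call': P(aggressive) = 0.6·0.5000 / (0.6·0.5000 + 0.8·0.5000) ≈ 0.4286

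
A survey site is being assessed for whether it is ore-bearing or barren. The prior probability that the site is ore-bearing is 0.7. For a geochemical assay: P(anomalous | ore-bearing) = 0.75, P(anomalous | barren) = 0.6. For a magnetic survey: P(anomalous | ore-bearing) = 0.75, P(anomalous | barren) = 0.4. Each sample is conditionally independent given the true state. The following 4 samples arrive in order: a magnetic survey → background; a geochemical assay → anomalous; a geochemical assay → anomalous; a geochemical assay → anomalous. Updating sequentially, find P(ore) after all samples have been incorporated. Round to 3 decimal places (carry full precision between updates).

0.655

Apply Bayes' rule sequentially, carrying P(ore) forward.
After a magnetic survey='background': P(ore) = 0.25·0.7000 / (0.25·0.7000 + 0.6·0.3000) ≈ 0.4930
After a geochemical assay='anomalous': P(ore) = 0.75·0.4930 / (0.75·0.4930 + 0.6·0.5070) ≈ 0.5486
After a geochemical assay='anomalous': P(ore) = 0.75·0.5486 / (0.75·0.5486 + 0.6·0.4514) ≈ 0.6030
After a geochemical assay='anomalous': P(ore) = 0.75·0.6030 / (0.75·0.6030 + 0.6·0.3970) ≈ 0.6550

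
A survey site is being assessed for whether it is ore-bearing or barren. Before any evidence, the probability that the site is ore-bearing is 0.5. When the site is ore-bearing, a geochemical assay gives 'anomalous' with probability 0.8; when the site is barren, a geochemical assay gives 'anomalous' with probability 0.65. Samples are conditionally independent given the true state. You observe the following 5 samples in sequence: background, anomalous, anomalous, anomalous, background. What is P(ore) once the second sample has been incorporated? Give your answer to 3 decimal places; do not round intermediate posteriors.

0.413

After 'background': P(ore) = 0.2·0.5000 / (0.2·0.5000 + 0.35·0.5000) ≈ 0.3636
After 'anomalous': P(ore) = 0.8·0.3636 / (0.8·0.3636 + 0.65·0.6364) ≈ 0.4129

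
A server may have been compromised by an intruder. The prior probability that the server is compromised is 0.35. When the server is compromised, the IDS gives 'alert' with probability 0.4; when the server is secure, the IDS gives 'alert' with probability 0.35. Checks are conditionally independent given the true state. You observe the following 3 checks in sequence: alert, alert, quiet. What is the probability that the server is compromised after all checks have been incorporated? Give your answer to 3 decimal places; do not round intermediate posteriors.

Each posterior becomes the prior for the next update.
After 'alert': P(compromised) = 0.4·0.3500 / (0.4·0.3500 + 0.35·0.6500) ≈ 0.3810
After 'alert': P(compromised) = 0.4·0.3810 / (0.4·0.3810 + 0.35·0.6190) ≈ 0.4129
After 'quiet': P(compromised) = 0.6·0.4129 / (0.6·0.4129 + 0.65·0.5871) ≈ 0.3936

0.394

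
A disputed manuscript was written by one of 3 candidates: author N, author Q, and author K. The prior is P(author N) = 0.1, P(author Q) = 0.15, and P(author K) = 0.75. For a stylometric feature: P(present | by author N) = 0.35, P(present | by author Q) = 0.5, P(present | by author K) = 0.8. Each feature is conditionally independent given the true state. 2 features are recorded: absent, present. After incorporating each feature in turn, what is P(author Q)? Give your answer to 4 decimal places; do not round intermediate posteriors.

After 'absent': normaliser = 0.65·0.1000 + 0.5·0.1500 + 0.2·0.7500; P(author N) ≈ 0.2241, P(author Q) ≈ 0.2586, P(author K) ≈ 0.5172
After 'present': normaliser = 0.35·0.2241 + 0.5·0.2586 + 0.8·0.5172; P(author N) ≈ 0.1262, P(author Q) ≈ 0.2080, P(author K) ≈ 0.6657

0.2080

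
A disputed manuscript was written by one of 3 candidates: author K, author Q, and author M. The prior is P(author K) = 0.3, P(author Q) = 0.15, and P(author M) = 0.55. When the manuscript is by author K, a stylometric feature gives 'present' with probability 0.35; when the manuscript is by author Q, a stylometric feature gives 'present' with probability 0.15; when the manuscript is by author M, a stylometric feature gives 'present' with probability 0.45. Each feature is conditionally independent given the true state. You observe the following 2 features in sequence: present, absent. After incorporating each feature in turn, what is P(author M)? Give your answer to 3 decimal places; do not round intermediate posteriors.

0.609

Each posterior becomes the prior for the next update.
After 'present': normaliser = 0.35·0.3000 + 0.15·0.1500 + 0.45·0.5500; P(author K) ≈ 0.2800, P(author Q) ≈ 0.0600, P(author M) ≈ 0.6600
After 'absent': normaliser = 0.65·0.2800 + 0.85·0.0600 + 0.55·0.6600; P(author K) ≈ 0.3054, P(author Q) ≈ 0.0856, P(author M) ≈ 0.6091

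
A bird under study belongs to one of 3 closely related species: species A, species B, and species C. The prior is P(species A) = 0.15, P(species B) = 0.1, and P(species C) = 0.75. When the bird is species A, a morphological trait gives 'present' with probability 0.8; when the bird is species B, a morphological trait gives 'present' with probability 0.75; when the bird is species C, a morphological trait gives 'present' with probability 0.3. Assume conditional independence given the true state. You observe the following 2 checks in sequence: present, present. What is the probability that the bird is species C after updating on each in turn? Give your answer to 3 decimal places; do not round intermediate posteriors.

After 'present': normaliser = 0.8·0.1500 + 0.75·0.1000 + 0.3·0.7500; P(species A) ≈ 0.2857, P(species B) ≈ 0.1786, P(species C) ≈ 0.5357
After 'present': normaliser = 0.8·0.2857 + 0.75·0.1786 + 0.3·0.5357; P(species A) ≈ 0.4369, P(species B) ≈ 0.2560, P(species C) ≈ 0.3072

0.307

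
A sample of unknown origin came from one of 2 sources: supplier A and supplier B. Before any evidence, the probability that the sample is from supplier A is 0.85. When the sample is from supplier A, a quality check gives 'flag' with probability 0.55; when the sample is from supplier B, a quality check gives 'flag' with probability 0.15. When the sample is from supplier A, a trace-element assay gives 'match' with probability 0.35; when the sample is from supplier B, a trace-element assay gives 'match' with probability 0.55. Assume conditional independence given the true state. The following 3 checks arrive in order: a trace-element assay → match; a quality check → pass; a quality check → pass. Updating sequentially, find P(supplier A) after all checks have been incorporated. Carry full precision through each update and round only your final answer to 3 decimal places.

After a trace-element assay='match': P(supplier A) = 0.35·0.8500 / (0.35·0.8500 + 0.55·0.1500) ≈ 0.7829
After a quality check='pass': P(supplier A) = 0.45·0.7829 / (0.45·0.7829 + 0.85·0.2171) ≈ 0.6562
After a quality check='pass': P(supplier A) = 0.45·0.6562 / (0.45·0.6562 + 0.85·0.3438) ≈ 0.5027

0.503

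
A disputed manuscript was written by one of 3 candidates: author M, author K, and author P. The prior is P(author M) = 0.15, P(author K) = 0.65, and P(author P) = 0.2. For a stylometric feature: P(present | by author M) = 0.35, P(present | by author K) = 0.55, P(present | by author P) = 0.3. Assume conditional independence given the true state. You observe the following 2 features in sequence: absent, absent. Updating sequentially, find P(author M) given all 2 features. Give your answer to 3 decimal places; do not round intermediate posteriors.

0.216

Each posterior becomes the prior for the next update.
After 'absent': normaliser = 0.65·0.1500 + 0.45·0.6500 + 0.7·0.2000; P(author M) ≈ 0.1840, P(author K) ≈ 0.5519, P(author P) ≈ 0.2642
After 'absent': normaliser = 0.65·0.1840 + 0.45·0.5519 + 0.7·0.2642; P(author M) ≈ 0.2163, P(author K) ≈ 0.4492, P(author P) ≈ 0.3345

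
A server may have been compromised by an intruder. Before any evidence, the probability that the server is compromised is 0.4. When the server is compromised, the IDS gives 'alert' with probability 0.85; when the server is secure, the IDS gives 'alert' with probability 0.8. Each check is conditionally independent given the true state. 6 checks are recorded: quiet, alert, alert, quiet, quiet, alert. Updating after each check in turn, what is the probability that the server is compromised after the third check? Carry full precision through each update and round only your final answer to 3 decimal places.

0.361

After 'quiet': P(compromised) = 0.15·0.4000 / (0.15·0.4000 + 0.2·0.6000) ≈ 0.3333
After 'alert': P(compromised) = 0.85·0.3333 / (0.85·0.3333 + 0.8·0.6667) ≈ 0.3469
After 'alert': P(compromised) = 0.85·0.3469 / (0.85·0.3469 + 0.8·0.6531) ≈ 0.3608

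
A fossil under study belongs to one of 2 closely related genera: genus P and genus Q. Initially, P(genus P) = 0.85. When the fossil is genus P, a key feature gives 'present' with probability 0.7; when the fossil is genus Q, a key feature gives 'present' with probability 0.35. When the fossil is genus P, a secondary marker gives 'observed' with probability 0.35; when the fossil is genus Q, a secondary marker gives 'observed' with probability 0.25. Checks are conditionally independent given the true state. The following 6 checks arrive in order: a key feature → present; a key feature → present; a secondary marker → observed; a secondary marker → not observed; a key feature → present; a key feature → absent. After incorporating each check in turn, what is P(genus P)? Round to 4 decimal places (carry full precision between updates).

After a key feature='present': P(genus P) = 0.7·0.8500 / (0.7·0.8500 + 0.35·0.1500) ≈ 0.9189
After a key feature='present': P(genus P) = 0.7·0.9189 / (0.7·0.9189 + 0.35·0.0811) ≈ 0.9577
After a secondary marker='observed': P(genus P) = 0.35·0.9577 / (0.35·0.9577 + 0.25·0.0423) ≈ 0.9695
After a secondary marker='not observed': P(genus P) = 0.65·0.9695 / (0.65·0.9695 + 0.75·0.0305) ≈ 0.9649
After a key feature='present': P(genus P) = 0.7·0.9649 / (0.7·0.9649 + 0.35·0.0351) ≈ 0.9821
After a key feature='absent': P(genus P) = 0.3·0.9821 / (0.3·0.9821 + 0.65·0.0179) ≈ 0.9621

0.9621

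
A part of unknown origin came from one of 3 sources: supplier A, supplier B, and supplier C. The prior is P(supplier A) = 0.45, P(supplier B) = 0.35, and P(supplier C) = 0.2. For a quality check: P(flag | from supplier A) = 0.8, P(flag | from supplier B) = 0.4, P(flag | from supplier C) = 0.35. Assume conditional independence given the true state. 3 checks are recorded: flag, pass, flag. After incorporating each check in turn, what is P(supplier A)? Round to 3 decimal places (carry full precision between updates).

0.538

Each posterior becomes the prior for the next update.
After 'flag': normaliser = 0.8·0.4500 + 0.4·0.3500 + 0.35·0.2000; P(supplier A) ≈ 0.6316, P(supplier B) ≈ 0.2456, P(supplier C) ≈ 0.1228
After 'pass': normaliser = 0.2·0.6316 + 0.6·0.2456 + 0.65·0.1228; P(supplier A) ≈ 0.3573, P(supplier B) ≈ 0.4169, P(supplier C) ≈ 0.2258
After 'flag': normaliser = 0.8·0.3573 + 0.4·0.4169 + 0.35·0.2258; P(supplier A) ≈ 0.5377, P(supplier B) ≈ 0.3137, P(supplier C) ≈ 0.1487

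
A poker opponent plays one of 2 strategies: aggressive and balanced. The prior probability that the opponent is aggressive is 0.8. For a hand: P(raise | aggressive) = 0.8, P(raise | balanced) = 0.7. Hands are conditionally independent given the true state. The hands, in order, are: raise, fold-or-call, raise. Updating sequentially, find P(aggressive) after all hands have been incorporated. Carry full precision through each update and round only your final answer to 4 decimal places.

After 'raise': P(aggressive) = 0.8·0.8000 / (0.8·0.8000 + 0.7·0.2000) ≈ 0.8205
After 'fold-or-call': P(aggressive) = 0.2·0.8205 / (0.2·0.8205 + 0.3·0.1795) ≈ 0.7529
After 'raise': P(aggressive) = 0.8·0.7529 / (0.8·0.7529 + 0.7·0.2471) ≈ 0.7769

0.7769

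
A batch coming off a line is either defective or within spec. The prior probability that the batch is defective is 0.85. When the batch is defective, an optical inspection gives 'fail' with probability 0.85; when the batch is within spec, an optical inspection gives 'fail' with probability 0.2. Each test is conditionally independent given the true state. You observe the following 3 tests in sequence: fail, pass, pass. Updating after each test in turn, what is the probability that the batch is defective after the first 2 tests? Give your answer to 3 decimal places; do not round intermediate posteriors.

0.819

After 'fail': P(defective) = 0.85·0.8500 / (0.85·0.8500 + 0.2·0.1500) ≈ 0.9601
After 'pass': P(defective) = 0.15·0.9601 / (0.15·0.9601 + 0.8·0.0399) ≈ 0.8187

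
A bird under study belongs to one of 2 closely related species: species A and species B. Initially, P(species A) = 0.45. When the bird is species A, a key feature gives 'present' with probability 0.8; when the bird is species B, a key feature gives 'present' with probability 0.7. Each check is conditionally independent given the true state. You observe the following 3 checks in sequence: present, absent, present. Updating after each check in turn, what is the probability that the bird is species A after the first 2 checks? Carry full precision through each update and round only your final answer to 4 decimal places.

After 'present': P(species A) = 0.8·0.4500 / (0.8·0.4500 + 0.7·0.5500) ≈ 0.4832
After 'absent': P(species A) = 0.2·0.4832 / (0.2·0.4832 + 0.3·0.5168) ≈ 0.3840

0.3840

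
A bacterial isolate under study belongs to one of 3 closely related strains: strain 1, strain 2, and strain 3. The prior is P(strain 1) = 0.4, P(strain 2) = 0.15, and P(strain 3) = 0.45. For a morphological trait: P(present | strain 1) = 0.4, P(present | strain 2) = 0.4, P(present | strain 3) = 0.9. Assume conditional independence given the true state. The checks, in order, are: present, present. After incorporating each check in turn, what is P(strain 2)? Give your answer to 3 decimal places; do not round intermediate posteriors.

0.053

After 'present': normaliser = 0.4·0.4000 + 0.4·0.1500 + 0.9·0.4500; P(strain 1) ≈ 0.2560, P(strain 2) ≈ 0.0960, P(strain 3) ≈ 0.6480
After 'present': normaliser = 0.4·0.2560 + 0.4·0.0960 + 0.9·0.6480; P(strain 1) ≈ 0.1414, P(strain 2) ≈ 0.0530, P(strain 3) ≈ 0.8055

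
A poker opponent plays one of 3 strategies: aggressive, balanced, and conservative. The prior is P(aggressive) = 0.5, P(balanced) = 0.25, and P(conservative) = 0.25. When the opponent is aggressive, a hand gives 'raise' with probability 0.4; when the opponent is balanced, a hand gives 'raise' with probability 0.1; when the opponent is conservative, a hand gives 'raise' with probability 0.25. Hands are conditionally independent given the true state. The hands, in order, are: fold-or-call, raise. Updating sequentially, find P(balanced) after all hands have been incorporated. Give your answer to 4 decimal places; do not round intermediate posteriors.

After 'fold-or-call': normaliser = 0.6·0.5000 + 0.9·0.2500 + 0.75·0.2500; P(aggressive) ≈ 0.4211, P(balanced) ≈ 0.3158, P(conservative) ≈ 0.2632
After 'raise': normaliser = 0.4·0.4211 + 0.1·0.3158 + 0.25·0.2632; P(aggressive) ≈ 0.6337, P(balanced) ≈ 0.1188, P(conservative) ≈ 0.2475

0.1188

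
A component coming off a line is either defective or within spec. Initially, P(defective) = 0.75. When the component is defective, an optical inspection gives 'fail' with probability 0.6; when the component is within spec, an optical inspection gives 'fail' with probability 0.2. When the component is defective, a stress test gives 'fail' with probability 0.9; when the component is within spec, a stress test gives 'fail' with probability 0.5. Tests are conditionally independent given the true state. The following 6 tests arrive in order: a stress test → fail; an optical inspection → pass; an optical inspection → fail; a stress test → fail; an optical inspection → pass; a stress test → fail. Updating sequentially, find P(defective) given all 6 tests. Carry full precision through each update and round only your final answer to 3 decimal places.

After a stress test='fail': P(defective) = 0.9·0.7500 / (0.9·0.7500 + 0.5·0.2500) ≈ 0.8438
After an optical inspection='pass': P(defective) = 0.4·0.8438 / (0.4·0.8438 + 0.8·0.1562) ≈ 0.7297
After an optical inspection='fail': P(defective) = 0.6·0.7297 / (0.6·0.7297 + 0.2·0.2703) ≈ 0.8901
After a stress test='fail': P(defective) = 0.9·0.8901 / (0.9·0.8901 + 0.5·0.1099) ≈ 0.9358
After an optical inspection='pass': P(defective) = 0.4·0.9358 / (0.4·0.9358 + 0.8·0.0642) ≈ 0.8794
After a stress test='fail': P(defective) = 0.9·0.8794 / (0.9·0.8794 + 0.5·0.1206) ≈ 0.9292

0.929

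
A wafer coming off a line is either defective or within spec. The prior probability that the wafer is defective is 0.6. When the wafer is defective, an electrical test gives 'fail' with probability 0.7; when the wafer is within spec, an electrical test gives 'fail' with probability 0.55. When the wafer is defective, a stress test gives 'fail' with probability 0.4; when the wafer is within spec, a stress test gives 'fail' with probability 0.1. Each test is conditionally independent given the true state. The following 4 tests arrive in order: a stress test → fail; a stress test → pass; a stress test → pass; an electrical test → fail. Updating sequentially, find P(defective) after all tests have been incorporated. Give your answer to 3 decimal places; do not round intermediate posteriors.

Each posterior becomes the prior for the next update.
After a stress test='fail': P(defective) = 0.4·0.6000 / (0.4·0.6000 + 0.1·0.4000) ≈ 0.8571
After a stress test='pass': P(defective) = 0.6·0.8571 / (0.6·0.8571 + 0.9·0.1429) ≈ 0.8000
After a stress test='pass': P(defective) = 0.6·0.8000 / (0.6·0.8000 + 0.9·0.2000) ≈ 0.7273
After an electrical test='fail': P(defective) = 0.7·0.7273 / (0.7·0.7273 + 0.55·0.2727) ≈ 0.7724

0.772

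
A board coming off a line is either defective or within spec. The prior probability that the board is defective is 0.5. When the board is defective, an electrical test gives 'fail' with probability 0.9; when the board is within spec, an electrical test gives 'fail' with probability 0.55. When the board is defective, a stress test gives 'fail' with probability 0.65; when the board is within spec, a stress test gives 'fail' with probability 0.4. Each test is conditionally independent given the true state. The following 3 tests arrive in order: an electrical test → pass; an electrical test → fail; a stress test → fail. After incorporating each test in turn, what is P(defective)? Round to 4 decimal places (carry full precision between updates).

0.3714

After an electrical test='pass': P(defective) = 0.1·0.5000 / (0.1·0.5000 + 0.45·0.5000) ≈ 0.1818
After an electrical test='fail': P(defective) = 0.9·0.1818 / (0.9·0.1818 + 0.55·0.8182) ≈ 0.2667
After a stress test='fail': P(defective) = 0.65·0.2667 / (0.65·0.2667 + 0.4·0.7333) ≈ 0.3714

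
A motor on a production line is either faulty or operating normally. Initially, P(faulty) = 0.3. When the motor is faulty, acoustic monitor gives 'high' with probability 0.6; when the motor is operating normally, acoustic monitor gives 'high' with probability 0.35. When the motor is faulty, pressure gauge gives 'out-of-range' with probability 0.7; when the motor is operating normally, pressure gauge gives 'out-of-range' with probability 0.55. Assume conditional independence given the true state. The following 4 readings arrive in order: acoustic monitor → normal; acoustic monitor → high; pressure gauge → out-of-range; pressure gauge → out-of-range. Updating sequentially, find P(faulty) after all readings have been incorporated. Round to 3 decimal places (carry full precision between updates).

0.423

After acoustic monitor='normal': P(faulty) = 0.4·0.3000 / (0.4·0.3000 + 0.65·0.7000) ≈ 0.2087
After acoustic monitor='high': P(faulty) = 0.6·0.2087 / (0.6·0.2087 + 0.35·0.7913) ≈ 0.3114
After pressure gauge='out-of-range': P(faulty) = 0.7·0.3114 / (0.7·0.3114 + 0.55·0.6886) ≈ 0.3653
After pressure gauge='out-of-range': P(faulty) = 0.7·0.3653 / (0.7·0.3653 + 0.55·0.6347) ≈ 0.4228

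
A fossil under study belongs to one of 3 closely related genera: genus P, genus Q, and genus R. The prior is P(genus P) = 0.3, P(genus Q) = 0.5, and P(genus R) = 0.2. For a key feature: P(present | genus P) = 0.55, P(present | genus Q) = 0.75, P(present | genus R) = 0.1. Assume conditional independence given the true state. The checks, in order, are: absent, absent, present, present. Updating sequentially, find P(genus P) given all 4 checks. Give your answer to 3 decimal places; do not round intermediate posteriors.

Apply Bayes' rule sequentially, carrying P(genus P) forward.
After 'absent': normaliser = 0.45·0.3000 + 0.25·0.5000 + 0.9·0.2000; P(genus P) ≈ 0.3068, P(genus Q) ≈ 0.2841, P(genus R) ≈ 0.4091
After 'absent': normaliser = 0.45·0.3068 + 0.25·0.2841 + 0.9·0.4091; P(genus P) ≈ 0.2392, P(genus Q) ≈ 0.1230, P(genus R) ≈ 0.6378
After 'present': normaliser = 0.55·0.2392 + 0.75·0.1230 + 0.1·0.6378; P(genus P) ≈ 0.4574, P(genus Q) ≈ 0.3208, P(genus R) ≈ 0.2218
After 'present': normaliser = 0.55·0.4574 + 0.75·0.3208 + 0.1·0.2218; P(genus P) ≈ 0.4891, P(genus Q) ≈ 0.4678, P(genus R) ≈ 0.0431

0.489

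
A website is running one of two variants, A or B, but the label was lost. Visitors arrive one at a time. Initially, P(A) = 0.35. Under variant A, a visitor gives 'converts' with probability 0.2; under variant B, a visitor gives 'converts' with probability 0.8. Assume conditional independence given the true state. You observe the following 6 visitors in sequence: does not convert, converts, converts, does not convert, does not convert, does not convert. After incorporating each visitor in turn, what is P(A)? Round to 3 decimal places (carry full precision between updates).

After 'does not convert': P(A) = 0.8·0.3500 / (0.8·0.3500 + 0.2·0.6500) ≈ 0.6829
After 'converts': P(A) = 0.2·0.6829 / (0.2·0.6829 + 0.8·0.3171) ≈ 0.3500
After 'converts': P(A) = 0.2·0.3500 / (0.2·0.3500 + 0.8·0.6500) ≈ 0.1186
After 'does not convert': P(A) = 0.8·0.1186 / (0.8·0.1186 + 0.2·0.8814) ≈ 0.3500
After 'does not convert': P(A) = 0.8·0.3500 / (0.8·0.3500 + 0.2·0.6500) ≈ 0.6829
After 'does not convert': P(A) = 0.8·0.6829 / (0.8·0.6829 + 0.2·0.3171) ≈ 0.8960

0.896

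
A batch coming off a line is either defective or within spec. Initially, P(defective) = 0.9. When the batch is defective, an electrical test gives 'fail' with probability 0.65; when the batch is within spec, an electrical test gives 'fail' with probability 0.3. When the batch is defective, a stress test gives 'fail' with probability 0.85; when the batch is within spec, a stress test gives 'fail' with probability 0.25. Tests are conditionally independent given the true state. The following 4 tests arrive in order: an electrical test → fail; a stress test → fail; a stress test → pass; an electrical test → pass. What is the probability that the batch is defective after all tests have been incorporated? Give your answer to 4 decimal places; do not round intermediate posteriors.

0.8689

After an electrical test='fail': P(defective) = 0.65·0.9000 / (0.65·0.9000 + 0.3·0.1000) ≈ 0.9512
After a stress test='fail': P(defective) = 0.85·0.9512 / (0.85·0.9512 + 0.25·0.0488) ≈ 0.9851
After a stress test='pass': P(defective) = 0.15·0.9851 / (0.15·0.9851 + 0.75·0.0149) ≈ 0.9299
After an electrical test='pass': P(defective) = 0.35·0.9299 / (0.35·0.9299 + 0.7·0.0701) ≈ 0.8689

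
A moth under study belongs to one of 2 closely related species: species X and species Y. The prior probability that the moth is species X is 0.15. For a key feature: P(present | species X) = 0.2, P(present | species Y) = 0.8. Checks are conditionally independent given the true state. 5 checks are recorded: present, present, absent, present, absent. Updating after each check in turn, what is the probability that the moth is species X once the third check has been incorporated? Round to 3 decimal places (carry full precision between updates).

Each posterior becomes the prior for the next update.
After 'present': P(species X) = 0.2·0.1500 / (0.2·0.1500 + 0.8·0.8500) ≈ 0.0423
After 'present': P(species X) = 0.2·0.0423 / (0.2·0.0423 + 0.8·0.9577) ≈ 0.0109
After 'absent': P(species X) = 0.8·0.0109 / (0.8·0.0109 + 0.2·0.9891) ≈ 0.0423

0.042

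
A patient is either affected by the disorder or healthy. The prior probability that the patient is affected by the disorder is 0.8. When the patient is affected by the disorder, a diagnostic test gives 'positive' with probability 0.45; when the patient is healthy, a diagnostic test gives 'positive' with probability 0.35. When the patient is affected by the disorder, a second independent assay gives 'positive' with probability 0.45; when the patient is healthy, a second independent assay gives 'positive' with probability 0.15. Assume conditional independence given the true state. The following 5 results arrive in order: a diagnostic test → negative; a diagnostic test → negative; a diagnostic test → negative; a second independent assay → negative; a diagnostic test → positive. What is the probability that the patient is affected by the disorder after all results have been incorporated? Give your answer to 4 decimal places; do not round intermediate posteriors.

0.6684

After a diagnostic test='negative': P(affected) = 0.55·0.8000 / (0.55·0.8000 + 0.65·0.2000) ≈ 0.7719
After a diagnostic test='negative': P(affected) = 0.55·0.7719 / (0.55·0.7719 + 0.65·0.2281) ≈ 0.7412
After a diagnostic test='negative': P(affected) = 0.55·0.7412 / (0.55·0.7412 + 0.65·0.2588) ≈ 0.7079
After a second independent assay='negative': P(affected) = 0.55·0.7079 / (0.55·0.7079 + 0.85·0.2921) ≈ 0.6106
After a diagnostic test='positive': P(affected) = 0.45·0.6106 / (0.45·0.6106 + 0.35·0.3894) ≈ 0.6684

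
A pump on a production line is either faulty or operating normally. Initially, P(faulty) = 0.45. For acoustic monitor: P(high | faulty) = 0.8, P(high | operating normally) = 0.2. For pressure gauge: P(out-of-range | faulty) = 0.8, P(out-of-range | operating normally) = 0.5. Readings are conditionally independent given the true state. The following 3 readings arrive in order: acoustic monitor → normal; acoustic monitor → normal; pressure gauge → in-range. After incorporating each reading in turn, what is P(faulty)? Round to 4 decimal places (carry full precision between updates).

0.0200

Apply Bayes' rule sequentially, carrying P(faulty) forward.
After acoustic monitor='normal': P(faulty) = 0.2·0.4500 / (0.2·0.4500 + 0.8·0.5500) ≈ 0.1698
After acoustic monitor='normal': P(faulty) = 0.2·0.1698 / (0.2·0.1698 + 0.8·0.8302) ≈ 0.0486
After pressure gauge='in-range': P(faulty) = 0.2·0.0486 / (0.2·0.0486 + 0.5·0.9514) ≈ 0.0200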